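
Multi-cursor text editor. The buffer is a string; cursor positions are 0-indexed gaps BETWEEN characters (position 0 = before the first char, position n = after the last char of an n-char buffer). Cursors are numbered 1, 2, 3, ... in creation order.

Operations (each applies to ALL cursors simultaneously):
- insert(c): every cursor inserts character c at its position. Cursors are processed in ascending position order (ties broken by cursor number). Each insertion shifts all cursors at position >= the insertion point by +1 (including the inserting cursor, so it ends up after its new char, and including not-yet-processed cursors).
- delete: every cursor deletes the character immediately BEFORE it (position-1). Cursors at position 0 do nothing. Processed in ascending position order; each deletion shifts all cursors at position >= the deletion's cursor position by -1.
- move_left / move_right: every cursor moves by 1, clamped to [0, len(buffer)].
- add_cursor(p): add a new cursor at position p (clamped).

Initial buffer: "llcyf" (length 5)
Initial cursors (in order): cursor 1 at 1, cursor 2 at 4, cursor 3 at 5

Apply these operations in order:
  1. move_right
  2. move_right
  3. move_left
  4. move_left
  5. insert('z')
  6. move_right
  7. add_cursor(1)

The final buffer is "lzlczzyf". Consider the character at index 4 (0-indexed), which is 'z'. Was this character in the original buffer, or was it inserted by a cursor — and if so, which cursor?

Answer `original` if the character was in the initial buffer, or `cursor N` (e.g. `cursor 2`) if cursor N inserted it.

Answer: cursor 2

Derivation:
After op 1 (move_right): buffer="llcyf" (len 5), cursors c1@2 c2@5 c3@5, authorship .....
After op 2 (move_right): buffer="llcyf" (len 5), cursors c1@3 c2@5 c3@5, authorship .....
After op 3 (move_left): buffer="llcyf" (len 5), cursors c1@2 c2@4 c3@4, authorship .....
After op 4 (move_left): buffer="llcyf" (len 5), cursors c1@1 c2@3 c3@3, authorship .....
After op 5 (insert('z')): buffer="lzlczzyf" (len 8), cursors c1@2 c2@6 c3@6, authorship .1..23..
After op 6 (move_right): buffer="lzlczzyf" (len 8), cursors c1@3 c2@7 c3@7, authorship .1..23..
After op 7 (add_cursor(1)): buffer="lzlczzyf" (len 8), cursors c4@1 c1@3 c2@7 c3@7, authorship .1..23..
Authorship (.=original, N=cursor N): . 1 . . 2 3 . .
Index 4: author = 2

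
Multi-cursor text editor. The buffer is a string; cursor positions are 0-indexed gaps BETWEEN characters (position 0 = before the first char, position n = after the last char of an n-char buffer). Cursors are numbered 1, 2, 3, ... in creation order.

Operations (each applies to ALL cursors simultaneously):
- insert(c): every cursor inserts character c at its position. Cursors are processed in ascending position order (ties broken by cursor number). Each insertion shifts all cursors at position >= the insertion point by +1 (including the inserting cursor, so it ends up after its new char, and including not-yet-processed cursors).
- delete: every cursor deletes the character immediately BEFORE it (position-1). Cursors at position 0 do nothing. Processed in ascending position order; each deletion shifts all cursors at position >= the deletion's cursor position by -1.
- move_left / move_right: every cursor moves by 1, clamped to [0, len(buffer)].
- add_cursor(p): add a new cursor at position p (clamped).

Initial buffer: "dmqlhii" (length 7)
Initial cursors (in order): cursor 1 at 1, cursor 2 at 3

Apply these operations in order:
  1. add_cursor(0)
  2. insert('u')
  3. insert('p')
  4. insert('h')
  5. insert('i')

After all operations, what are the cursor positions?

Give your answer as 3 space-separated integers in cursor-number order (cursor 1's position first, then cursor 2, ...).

After op 1 (add_cursor(0)): buffer="dmqlhii" (len 7), cursors c3@0 c1@1 c2@3, authorship .......
After op 2 (insert('u')): buffer="udumqulhii" (len 10), cursors c3@1 c1@3 c2@6, authorship 3.1..2....
After op 3 (insert('p')): buffer="updupmquplhii" (len 13), cursors c3@2 c1@5 c2@9, authorship 33.11..22....
After op 4 (insert('h')): buffer="uphduphmquphlhii" (len 16), cursors c3@3 c1@7 c2@12, authorship 333.111..222....
After op 5 (insert('i')): buffer="uphiduphimquphilhii" (len 19), cursors c3@4 c1@9 c2@15, authorship 3333.1111..2222....

Answer: 9 15 4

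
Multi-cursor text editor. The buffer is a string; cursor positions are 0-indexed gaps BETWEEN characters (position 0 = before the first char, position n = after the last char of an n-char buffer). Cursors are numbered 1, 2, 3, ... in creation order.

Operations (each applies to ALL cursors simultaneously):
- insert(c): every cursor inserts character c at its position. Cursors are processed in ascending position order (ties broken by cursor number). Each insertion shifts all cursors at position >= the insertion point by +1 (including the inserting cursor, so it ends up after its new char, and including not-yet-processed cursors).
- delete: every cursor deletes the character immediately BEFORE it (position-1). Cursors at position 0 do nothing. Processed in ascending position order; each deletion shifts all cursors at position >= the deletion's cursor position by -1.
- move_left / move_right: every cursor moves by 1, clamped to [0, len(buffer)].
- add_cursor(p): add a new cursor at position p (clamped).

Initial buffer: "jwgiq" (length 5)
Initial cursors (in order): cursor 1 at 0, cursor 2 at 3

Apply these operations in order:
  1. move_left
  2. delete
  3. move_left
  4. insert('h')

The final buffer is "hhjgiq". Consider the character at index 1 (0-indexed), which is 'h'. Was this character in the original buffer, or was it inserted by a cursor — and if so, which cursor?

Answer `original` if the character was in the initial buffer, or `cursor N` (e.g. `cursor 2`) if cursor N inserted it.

Answer: cursor 2

Derivation:
After op 1 (move_left): buffer="jwgiq" (len 5), cursors c1@0 c2@2, authorship .....
After op 2 (delete): buffer="jgiq" (len 4), cursors c1@0 c2@1, authorship ....
After op 3 (move_left): buffer="jgiq" (len 4), cursors c1@0 c2@0, authorship ....
After op 4 (insert('h')): buffer="hhjgiq" (len 6), cursors c1@2 c2@2, authorship 12....
Authorship (.=original, N=cursor N): 1 2 . . . .
Index 1: author = 2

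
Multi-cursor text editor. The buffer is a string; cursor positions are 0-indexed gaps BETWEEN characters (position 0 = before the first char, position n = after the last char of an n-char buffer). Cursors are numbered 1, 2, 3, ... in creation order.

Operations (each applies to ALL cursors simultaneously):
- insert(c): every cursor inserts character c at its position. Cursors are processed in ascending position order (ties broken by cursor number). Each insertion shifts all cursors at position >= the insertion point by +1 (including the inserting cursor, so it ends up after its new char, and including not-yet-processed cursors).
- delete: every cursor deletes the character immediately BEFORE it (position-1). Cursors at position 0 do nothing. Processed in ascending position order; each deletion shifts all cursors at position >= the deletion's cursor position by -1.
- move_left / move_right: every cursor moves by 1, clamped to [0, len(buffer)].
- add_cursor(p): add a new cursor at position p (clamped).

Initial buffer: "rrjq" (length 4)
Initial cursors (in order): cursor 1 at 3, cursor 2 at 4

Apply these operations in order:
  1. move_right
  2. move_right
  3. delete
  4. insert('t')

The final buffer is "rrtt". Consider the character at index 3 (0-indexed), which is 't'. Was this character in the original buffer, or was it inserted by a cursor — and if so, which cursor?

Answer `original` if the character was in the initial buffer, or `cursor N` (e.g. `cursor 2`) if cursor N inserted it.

After op 1 (move_right): buffer="rrjq" (len 4), cursors c1@4 c2@4, authorship ....
After op 2 (move_right): buffer="rrjq" (len 4), cursors c1@4 c2@4, authorship ....
After op 3 (delete): buffer="rr" (len 2), cursors c1@2 c2@2, authorship ..
After op 4 (insert('t')): buffer="rrtt" (len 4), cursors c1@4 c2@4, authorship ..12
Authorship (.=original, N=cursor N): . . 1 2
Index 3: author = 2

Answer: cursor 2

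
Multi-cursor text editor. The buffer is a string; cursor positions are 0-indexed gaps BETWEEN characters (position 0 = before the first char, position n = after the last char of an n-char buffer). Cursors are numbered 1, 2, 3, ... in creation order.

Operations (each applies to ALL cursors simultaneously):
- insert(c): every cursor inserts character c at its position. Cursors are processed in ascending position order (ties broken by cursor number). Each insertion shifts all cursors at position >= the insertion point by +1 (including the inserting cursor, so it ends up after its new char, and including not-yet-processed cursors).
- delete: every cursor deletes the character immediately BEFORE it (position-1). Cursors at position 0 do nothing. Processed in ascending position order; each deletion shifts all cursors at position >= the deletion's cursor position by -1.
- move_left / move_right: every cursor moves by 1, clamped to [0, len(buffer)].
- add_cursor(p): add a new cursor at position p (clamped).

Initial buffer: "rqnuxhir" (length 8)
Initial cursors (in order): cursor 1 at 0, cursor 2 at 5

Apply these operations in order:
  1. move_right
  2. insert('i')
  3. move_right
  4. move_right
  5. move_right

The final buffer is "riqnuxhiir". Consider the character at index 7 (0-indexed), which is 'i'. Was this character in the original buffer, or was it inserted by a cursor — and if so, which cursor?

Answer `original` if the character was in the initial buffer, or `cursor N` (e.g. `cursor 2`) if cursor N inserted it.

After op 1 (move_right): buffer="rqnuxhir" (len 8), cursors c1@1 c2@6, authorship ........
After op 2 (insert('i')): buffer="riqnuxhiir" (len 10), cursors c1@2 c2@8, authorship .1.....2..
After op 3 (move_right): buffer="riqnuxhiir" (len 10), cursors c1@3 c2@9, authorship .1.....2..
After op 4 (move_right): buffer="riqnuxhiir" (len 10), cursors c1@4 c2@10, authorship .1.....2..
After op 5 (move_right): buffer="riqnuxhiir" (len 10), cursors c1@5 c2@10, authorship .1.....2..
Authorship (.=original, N=cursor N): . 1 . . . . . 2 . .
Index 7: author = 2

Answer: cursor 2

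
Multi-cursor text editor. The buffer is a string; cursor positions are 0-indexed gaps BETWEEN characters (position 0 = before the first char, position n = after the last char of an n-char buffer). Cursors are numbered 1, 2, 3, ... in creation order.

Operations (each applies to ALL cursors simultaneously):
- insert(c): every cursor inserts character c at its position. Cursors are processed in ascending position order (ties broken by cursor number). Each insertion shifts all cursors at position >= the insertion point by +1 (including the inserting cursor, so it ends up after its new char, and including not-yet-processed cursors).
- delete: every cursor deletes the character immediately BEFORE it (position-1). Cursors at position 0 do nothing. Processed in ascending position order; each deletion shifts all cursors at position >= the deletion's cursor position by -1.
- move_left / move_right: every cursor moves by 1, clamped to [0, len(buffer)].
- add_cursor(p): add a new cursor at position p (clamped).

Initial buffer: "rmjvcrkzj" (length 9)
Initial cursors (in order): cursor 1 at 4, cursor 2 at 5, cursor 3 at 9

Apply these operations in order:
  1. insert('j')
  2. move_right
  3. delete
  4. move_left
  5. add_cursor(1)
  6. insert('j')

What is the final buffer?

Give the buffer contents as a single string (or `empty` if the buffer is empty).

Answer: rjmjvjjjjkzjj

Derivation:
After op 1 (insert('j')): buffer="rmjvjcjrkzjj" (len 12), cursors c1@5 c2@7 c3@12, authorship ....1.2....3
After op 2 (move_right): buffer="rmjvjcjrkzjj" (len 12), cursors c1@6 c2@8 c3@12, authorship ....1.2....3
After op 3 (delete): buffer="rmjvjjkzj" (len 9), cursors c1@5 c2@6 c3@9, authorship ....12...
After op 4 (move_left): buffer="rmjvjjkzj" (len 9), cursors c1@4 c2@5 c3@8, authorship ....12...
After op 5 (add_cursor(1)): buffer="rmjvjjkzj" (len 9), cursors c4@1 c1@4 c2@5 c3@8, authorship ....12...
After op 6 (insert('j')): buffer="rjmjvjjjjkzjj" (len 13), cursors c4@2 c1@6 c2@8 c3@12, authorship .4...1122..3.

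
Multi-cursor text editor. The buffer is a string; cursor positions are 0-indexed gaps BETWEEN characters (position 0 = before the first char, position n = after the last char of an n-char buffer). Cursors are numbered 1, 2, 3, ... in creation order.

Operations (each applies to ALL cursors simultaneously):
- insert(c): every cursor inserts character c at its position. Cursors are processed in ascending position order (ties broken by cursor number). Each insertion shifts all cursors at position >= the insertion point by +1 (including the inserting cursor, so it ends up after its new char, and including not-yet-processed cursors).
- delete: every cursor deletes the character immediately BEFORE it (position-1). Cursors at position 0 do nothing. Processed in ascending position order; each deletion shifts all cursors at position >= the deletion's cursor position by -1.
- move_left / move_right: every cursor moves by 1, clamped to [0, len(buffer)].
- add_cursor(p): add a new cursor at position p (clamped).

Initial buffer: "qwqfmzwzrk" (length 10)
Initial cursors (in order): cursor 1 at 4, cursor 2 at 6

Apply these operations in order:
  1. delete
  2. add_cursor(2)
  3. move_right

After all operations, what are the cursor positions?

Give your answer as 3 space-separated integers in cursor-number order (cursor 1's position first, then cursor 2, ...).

After op 1 (delete): buffer="qwqmwzrk" (len 8), cursors c1@3 c2@4, authorship ........
After op 2 (add_cursor(2)): buffer="qwqmwzrk" (len 8), cursors c3@2 c1@3 c2@4, authorship ........
After op 3 (move_right): buffer="qwqmwzrk" (len 8), cursors c3@3 c1@4 c2@5, authorship ........

Answer: 4 5 3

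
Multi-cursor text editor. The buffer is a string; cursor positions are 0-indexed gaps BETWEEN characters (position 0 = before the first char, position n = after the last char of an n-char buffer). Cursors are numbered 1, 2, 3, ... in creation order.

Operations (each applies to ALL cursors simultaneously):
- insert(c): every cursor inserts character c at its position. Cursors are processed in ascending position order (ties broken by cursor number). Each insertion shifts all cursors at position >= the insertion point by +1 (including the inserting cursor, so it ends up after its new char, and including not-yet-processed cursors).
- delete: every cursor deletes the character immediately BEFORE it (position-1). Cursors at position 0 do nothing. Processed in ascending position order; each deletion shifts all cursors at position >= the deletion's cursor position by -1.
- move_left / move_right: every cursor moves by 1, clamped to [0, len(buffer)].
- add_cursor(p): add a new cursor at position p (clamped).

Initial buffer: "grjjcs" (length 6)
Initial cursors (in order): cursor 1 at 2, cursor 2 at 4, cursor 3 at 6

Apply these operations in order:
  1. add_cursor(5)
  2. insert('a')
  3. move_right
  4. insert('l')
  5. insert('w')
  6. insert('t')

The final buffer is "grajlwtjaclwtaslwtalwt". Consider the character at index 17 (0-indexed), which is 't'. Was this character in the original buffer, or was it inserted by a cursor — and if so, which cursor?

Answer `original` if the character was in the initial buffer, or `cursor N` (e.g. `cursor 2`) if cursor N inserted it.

After op 1 (add_cursor(5)): buffer="grjjcs" (len 6), cursors c1@2 c2@4 c4@5 c3@6, authorship ......
After op 2 (insert('a')): buffer="grajjacasa" (len 10), cursors c1@3 c2@6 c4@8 c3@10, authorship ..1..2.4.3
After op 3 (move_right): buffer="grajjacasa" (len 10), cursors c1@4 c2@7 c4@9 c3@10, authorship ..1..2.4.3
After op 4 (insert('l')): buffer="grajljaclaslal" (len 14), cursors c1@5 c2@9 c4@12 c3@14, authorship ..1.1.2.24.433
After op 5 (insert('w')): buffer="grajlwjaclwaslwalw" (len 18), cursors c1@6 c2@11 c4@15 c3@18, authorship ..1.11.2.224.44333
After op 6 (insert('t')): buffer="grajlwtjaclwtaslwtalwt" (len 22), cursors c1@7 c2@13 c4@18 c3@22, authorship ..1.111.2.2224.4443333
Authorship (.=original, N=cursor N): . . 1 . 1 1 1 . 2 . 2 2 2 4 . 4 4 4 3 3 3 3
Index 17: author = 4

Answer: cursor 4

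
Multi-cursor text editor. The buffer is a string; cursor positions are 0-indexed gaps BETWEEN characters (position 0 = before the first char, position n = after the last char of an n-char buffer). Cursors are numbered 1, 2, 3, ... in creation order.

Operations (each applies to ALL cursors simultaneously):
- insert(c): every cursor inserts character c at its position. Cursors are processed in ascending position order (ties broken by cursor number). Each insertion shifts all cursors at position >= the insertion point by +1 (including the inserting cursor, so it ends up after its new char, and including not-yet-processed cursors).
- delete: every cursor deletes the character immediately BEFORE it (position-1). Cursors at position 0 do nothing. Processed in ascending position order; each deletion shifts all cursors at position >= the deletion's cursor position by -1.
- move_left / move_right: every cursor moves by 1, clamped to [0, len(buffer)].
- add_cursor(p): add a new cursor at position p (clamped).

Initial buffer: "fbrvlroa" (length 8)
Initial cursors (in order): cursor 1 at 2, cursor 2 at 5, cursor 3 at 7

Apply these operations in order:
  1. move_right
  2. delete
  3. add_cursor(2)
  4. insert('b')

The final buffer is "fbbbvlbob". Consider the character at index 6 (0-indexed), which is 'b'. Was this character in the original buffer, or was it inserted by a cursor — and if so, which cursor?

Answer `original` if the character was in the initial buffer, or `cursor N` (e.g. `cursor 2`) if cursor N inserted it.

After op 1 (move_right): buffer="fbrvlroa" (len 8), cursors c1@3 c2@6 c3@8, authorship ........
After op 2 (delete): buffer="fbvlo" (len 5), cursors c1@2 c2@4 c3@5, authorship .....
After op 3 (add_cursor(2)): buffer="fbvlo" (len 5), cursors c1@2 c4@2 c2@4 c3@5, authorship .....
After op 4 (insert('b')): buffer="fbbbvlbob" (len 9), cursors c1@4 c4@4 c2@7 c3@9, authorship ..14..2.3
Authorship (.=original, N=cursor N): . . 1 4 . . 2 . 3
Index 6: author = 2

Answer: cursor 2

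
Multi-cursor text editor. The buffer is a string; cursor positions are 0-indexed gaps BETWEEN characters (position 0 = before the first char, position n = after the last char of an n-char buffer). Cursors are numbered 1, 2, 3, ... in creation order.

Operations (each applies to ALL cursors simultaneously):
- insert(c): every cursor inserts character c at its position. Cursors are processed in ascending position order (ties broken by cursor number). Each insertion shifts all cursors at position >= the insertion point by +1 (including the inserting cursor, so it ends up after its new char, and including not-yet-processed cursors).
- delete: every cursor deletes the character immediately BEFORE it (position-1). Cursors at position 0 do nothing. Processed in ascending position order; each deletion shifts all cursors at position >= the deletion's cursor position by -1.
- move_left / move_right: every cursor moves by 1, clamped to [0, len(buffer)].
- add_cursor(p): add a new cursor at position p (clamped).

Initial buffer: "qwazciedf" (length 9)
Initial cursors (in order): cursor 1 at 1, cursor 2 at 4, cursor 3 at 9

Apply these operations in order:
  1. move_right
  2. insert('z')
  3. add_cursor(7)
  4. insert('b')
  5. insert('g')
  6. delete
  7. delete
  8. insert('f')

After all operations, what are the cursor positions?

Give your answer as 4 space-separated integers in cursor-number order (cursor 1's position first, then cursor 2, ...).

After op 1 (move_right): buffer="qwazciedf" (len 9), cursors c1@2 c2@5 c3@9, authorship .........
After op 2 (insert('z')): buffer="qwzazcziedfz" (len 12), cursors c1@3 c2@7 c3@12, authorship ..1...2....3
After op 3 (add_cursor(7)): buffer="qwzazcziedfz" (len 12), cursors c1@3 c2@7 c4@7 c3@12, authorship ..1...2....3
After op 4 (insert('b')): buffer="qwzbazczbbiedfzb" (len 16), cursors c1@4 c2@10 c4@10 c3@16, authorship ..11...224....33
After op 5 (insert('g')): buffer="qwzbgazczbbggiedfzbg" (len 20), cursors c1@5 c2@13 c4@13 c3@20, authorship ..111...22424....333
After op 6 (delete): buffer="qwzbazczbbiedfzb" (len 16), cursors c1@4 c2@10 c4@10 c3@16, authorship ..11...224....33
After op 7 (delete): buffer="qwzazcziedfz" (len 12), cursors c1@3 c2@7 c4@7 c3@12, authorship ..1...2....3
After op 8 (insert('f')): buffer="qwzfazczffiedfzf" (len 16), cursors c1@4 c2@10 c4@10 c3@16, authorship ..11...224....33

Answer: 4 10 16 10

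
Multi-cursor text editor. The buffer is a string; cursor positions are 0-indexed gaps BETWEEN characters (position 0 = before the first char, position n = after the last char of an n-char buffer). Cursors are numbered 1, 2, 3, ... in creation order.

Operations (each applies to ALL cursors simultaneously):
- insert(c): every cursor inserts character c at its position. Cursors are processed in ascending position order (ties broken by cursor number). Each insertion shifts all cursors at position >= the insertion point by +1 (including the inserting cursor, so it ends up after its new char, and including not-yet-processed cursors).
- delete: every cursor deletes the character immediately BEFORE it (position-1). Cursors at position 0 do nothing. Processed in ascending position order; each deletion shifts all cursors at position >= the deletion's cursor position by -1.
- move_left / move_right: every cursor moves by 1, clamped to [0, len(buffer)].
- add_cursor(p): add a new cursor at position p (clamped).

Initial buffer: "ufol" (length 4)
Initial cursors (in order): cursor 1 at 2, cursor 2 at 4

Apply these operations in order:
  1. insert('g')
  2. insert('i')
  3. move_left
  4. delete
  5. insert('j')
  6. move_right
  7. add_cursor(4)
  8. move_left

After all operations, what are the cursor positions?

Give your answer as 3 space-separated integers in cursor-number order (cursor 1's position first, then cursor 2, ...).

Answer: 3 7 3

Derivation:
After op 1 (insert('g')): buffer="ufgolg" (len 6), cursors c1@3 c2@6, authorship ..1..2
After op 2 (insert('i')): buffer="ufgiolgi" (len 8), cursors c1@4 c2@8, authorship ..11..22
After op 3 (move_left): buffer="ufgiolgi" (len 8), cursors c1@3 c2@7, authorship ..11..22
After op 4 (delete): buffer="ufioli" (len 6), cursors c1@2 c2@5, authorship ..1..2
After op 5 (insert('j')): buffer="ufjiolji" (len 8), cursors c1@3 c2@7, authorship ..11..22
After op 6 (move_right): buffer="ufjiolji" (len 8), cursors c1@4 c2@8, authorship ..11..22
After op 7 (add_cursor(4)): buffer="ufjiolji" (len 8), cursors c1@4 c3@4 c2@8, authorship ..11..22
After op 8 (move_left): buffer="ufjiolji" (len 8), cursors c1@3 c3@3 c2@7, authorship ..11..22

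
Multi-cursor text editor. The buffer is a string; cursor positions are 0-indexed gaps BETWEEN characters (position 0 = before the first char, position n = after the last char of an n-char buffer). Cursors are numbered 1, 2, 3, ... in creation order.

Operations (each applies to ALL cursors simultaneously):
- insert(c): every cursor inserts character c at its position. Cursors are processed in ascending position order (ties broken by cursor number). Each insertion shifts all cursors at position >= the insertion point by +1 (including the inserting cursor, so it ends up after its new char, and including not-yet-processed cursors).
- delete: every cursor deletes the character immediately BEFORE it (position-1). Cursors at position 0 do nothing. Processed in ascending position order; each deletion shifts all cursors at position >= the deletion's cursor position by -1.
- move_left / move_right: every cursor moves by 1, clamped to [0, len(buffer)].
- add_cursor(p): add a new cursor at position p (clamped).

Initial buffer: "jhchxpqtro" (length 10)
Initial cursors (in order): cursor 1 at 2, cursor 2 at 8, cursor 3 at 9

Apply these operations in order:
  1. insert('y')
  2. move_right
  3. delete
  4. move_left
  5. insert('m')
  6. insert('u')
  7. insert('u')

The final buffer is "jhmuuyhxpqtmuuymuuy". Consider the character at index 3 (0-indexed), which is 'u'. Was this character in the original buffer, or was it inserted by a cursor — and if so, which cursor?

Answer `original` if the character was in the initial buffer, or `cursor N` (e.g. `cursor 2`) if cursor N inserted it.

After op 1 (insert('y')): buffer="jhychxpqtyryo" (len 13), cursors c1@3 c2@10 c3@12, authorship ..1......2.3.
After op 2 (move_right): buffer="jhychxpqtyryo" (len 13), cursors c1@4 c2@11 c3@13, authorship ..1......2.3.
After op 3 (delete): buffer="jhyhxpqtyy" (len 10), cursors c1@3 c2@9 c3@10, authorship ..1.....23
After op 4 (move_left): buffer="jhyhxpqtyy" (len 10), cursors c1@2 c2@8 c3@9, authorship ..1.....23
After op 5 (insert('m')): buffer="jhmyhxpqtmymy" (len 13), cursors c1@3 c2@10 c3@12, authorship ..11.....2233
After op 6 (insert('u')): buffer="jhmuyhxpqtmuymuy" (len 16), cursors c1@4 c2@12 c3@15, authorship ..111.....222333
After op 7 (insert('u')): buffer="jhmuuyhxpqtmuuymuuy" (len 19), cursors c1@5 c2@14 c3@18, authorship ..1111.....22223333
Authorship (.=original, N=cursor N): . . 1 1 1 1 . . . . . 2 2 2 2 3 3 3 3
Index 3: author = 1

Answer: cursor 1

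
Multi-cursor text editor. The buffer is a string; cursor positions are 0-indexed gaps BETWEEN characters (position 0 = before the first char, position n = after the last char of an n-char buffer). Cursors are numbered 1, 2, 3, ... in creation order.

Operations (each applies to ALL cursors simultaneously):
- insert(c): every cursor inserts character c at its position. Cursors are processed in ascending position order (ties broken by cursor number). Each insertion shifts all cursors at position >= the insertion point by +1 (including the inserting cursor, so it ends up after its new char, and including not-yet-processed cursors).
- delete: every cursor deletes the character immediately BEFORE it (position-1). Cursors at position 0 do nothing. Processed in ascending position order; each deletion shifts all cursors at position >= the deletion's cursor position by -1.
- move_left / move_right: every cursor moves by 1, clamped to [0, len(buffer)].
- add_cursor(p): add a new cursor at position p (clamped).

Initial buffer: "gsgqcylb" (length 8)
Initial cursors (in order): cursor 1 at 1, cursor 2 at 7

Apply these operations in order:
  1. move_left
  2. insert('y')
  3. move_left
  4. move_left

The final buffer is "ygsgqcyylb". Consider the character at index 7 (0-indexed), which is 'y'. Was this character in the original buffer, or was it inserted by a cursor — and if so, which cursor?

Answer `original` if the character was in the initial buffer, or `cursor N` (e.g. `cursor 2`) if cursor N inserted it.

Answer: cursor 2

Derivation:
After op 1 (move_left): buffer="gsgqcylb" (len 8), cursors c1@0 c2@6, authorship ........
After op 2 (insert('y')): buffer="ygsgqcyylb" (len 10), cursors c1@1 c2@8, authorship 1......2..
After op 3 (move_left): buffer="ygsgqcyylb" (len 10), cursors c1@0 c2@7, authorship 1......2..
After op 4 (move_left): buffer="ygsgqcyylb" (len 10), cursors c1@0 c2@6, authorship 1......2..
Authorship (.=original, N=cursor N): 1 . . . . . . 2 . .
Index 7: author = 2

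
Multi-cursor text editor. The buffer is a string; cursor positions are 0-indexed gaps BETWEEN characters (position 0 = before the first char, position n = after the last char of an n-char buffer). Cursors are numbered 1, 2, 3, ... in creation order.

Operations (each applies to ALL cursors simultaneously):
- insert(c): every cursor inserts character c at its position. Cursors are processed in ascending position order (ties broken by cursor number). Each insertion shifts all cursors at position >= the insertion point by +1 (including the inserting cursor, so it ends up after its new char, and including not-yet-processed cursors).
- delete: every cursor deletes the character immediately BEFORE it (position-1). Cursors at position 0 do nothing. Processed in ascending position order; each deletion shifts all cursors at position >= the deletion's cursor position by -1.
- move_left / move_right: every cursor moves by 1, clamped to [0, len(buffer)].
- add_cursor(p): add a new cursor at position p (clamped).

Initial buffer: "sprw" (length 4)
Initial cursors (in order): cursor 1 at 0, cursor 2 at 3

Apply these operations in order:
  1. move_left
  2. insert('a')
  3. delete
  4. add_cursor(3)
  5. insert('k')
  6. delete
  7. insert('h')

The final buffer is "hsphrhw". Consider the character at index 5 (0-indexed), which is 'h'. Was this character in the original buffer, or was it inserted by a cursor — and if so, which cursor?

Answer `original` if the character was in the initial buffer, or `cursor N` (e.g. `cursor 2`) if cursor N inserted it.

Answer: cursor 3

Derivation:
After op 1 (move_left): buffer="sprw" (len 4), cursors c1@0 c2@2, authorship ....
After op 2 (insert('a')): buffer="asparw" (len 6), cursors c1@1 c2@4, authorship 1..2..
After op 3 (delete): buffer="sprw" (len 4), cursors c1@0 c2@2, authorship ....
After op 4 (add_cursor(3)): buffer="sprw" (len 4), cursors c1@0 c2@2 c3@3, authorship ....
After op 5 (insert('k')): buffer="kspkrkw" (len 7), cursors c1@1 c2@4 c3@6, authorship 1..2.3.
After op 6 (delete): buffer="sprw" (len 4), cursors c1@0 c2@2 c3@3, authorship ....
After op 7 (insert('h')): buffer="hsphrhw" (len 7), cursors c1@1 c2@4 c3@6, authorship 1..2.3.
Authorship (.=original, N=cursor N): 1 . . 2 . 3 .
Index 5: author = 3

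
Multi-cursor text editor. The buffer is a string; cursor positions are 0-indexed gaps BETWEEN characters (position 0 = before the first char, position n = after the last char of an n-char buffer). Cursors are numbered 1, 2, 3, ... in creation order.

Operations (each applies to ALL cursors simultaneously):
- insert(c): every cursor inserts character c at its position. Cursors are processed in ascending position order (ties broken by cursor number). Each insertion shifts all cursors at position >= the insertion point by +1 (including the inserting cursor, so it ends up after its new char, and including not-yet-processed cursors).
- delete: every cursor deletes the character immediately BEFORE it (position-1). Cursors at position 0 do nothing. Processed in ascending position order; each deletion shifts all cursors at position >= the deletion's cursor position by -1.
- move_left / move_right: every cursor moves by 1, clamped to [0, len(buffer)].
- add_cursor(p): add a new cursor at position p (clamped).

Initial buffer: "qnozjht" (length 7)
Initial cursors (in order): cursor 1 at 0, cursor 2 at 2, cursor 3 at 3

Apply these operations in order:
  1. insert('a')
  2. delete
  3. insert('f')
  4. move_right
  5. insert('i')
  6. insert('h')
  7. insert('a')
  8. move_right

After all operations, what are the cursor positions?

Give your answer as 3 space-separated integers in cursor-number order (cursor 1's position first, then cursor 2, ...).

Answer: 6 12 17

Derivation:
After op 1 (insert('a')): buffer="aqnaoazjht" (len 10), cursors c1@1 c2@4 c3@6, authorship 1..2.3....
After op 2 (delete): buffer="qnozjht" (len 7), cursors c1@0 c2@2 c3@3, authorship .......
After op 3 (insert('f')): buffer="fqnfofzjht" (len 10), cursors c1@1 c2@4 c3@6, authorship 1..2.3....
After op 4 (move_right): buffer="fqnfofzjht" (len 10), cursors c1@2 c2@5 c3@7, authorship 1..2.3....
After op 5 (insert('i')): buffer="fqinfoifzijht" (len 13), cursors c1@3 c2@7 c3@10, authorship 1.1.2.23.3...
After op 6 (insert('h')): buffer="fqihnfoihfzihjht" (len 16), cursors c1@4 c2@9 c3@13, authorship 1.11.2.223.33...
After op 7 (insert('a')): buffer="fqihanfoihafzihajht" (len 19), cursors c1@5 c2@11 c3@16, authorship 1.111.2.2223.333...
After op 8 (move_right): buffer="fqihanfoihafzihajht" (len 19), cursors c1@6 c2@12 c3@17, authorship 1.111.2.2223.333...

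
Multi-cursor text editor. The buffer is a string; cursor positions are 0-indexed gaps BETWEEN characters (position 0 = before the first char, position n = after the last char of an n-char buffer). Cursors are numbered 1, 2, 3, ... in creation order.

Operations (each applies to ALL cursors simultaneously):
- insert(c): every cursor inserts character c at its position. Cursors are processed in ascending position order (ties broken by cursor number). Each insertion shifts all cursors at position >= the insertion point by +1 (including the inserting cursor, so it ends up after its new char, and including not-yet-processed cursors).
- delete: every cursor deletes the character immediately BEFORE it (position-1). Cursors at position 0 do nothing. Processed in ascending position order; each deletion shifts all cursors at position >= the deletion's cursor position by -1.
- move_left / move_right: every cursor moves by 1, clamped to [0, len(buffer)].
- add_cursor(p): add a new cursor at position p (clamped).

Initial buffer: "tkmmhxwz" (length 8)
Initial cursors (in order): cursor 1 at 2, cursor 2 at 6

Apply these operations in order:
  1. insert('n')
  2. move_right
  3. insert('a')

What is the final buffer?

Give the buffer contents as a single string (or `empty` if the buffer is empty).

After op 1 (insert('n')): buffer="tknmmhxnwz" (len 10), cursors c1@3 c2@8, authorship ..1....2..
After op 2 (move_right): buffer="tknmmhxnwz" (len 10), cursors c1@4 c2@9, authorship ..1....2..
After op 3 (insert('a')): buffer="tknmamhxnwaz" (len 12), cursors c1@5 c2@11, authorship ..1.1...2.2.

Answer: tknmamhxnwaz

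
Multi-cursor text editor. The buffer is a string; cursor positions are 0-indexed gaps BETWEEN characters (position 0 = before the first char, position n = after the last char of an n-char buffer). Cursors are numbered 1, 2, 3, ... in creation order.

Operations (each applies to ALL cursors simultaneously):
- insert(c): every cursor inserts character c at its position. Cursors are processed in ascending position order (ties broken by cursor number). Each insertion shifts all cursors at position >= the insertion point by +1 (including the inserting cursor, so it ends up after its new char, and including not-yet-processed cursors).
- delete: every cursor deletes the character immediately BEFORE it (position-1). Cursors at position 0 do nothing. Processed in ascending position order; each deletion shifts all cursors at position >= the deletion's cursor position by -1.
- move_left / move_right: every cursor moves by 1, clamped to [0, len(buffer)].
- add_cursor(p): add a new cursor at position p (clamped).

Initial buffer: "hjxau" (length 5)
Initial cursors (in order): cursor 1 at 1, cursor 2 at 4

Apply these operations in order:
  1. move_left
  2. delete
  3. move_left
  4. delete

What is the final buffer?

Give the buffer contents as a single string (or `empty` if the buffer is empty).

Answer: jau

Derivation:
After op 1 (move_left): buffer="hjxau" (len 5), cursors c1@0 c2@3, authorship .....
After op 2 (delete): buffer="hjau" (len 4), cursors c1@0 c2@2, authorship ....
After op 3 (move_left): buffer="hjau" (len 4), cursors c1@0 c2@1, authorship ....
After op 4 (delete): buffer="jau" (len 3), cursors c1@0 c2@0, authorship ...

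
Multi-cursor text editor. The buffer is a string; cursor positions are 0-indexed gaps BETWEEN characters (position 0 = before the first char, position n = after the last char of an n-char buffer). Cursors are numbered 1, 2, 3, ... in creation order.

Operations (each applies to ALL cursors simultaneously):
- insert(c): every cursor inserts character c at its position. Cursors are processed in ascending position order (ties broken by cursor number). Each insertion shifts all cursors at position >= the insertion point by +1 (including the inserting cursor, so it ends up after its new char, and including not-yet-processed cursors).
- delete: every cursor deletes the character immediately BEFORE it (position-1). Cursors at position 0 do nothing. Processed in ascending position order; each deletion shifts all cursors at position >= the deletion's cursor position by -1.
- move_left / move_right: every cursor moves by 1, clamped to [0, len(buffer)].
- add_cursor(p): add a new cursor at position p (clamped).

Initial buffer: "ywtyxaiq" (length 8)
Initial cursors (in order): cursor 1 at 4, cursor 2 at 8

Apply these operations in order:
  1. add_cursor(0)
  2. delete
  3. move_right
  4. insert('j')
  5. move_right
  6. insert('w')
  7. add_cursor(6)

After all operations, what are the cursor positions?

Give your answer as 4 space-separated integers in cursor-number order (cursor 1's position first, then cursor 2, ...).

After op 1 (add_cursor(0)): buffer="ywtyxaiq" (len 8), cursors c3@0 c1@4 c2@8, authorship ........
After op 2 (delete): buffer="ywtxai" (len 6), cursors c3@0 c1@3 c2@6, authorship ......
After op 3 (move_right): buffer="ywtxai" (len 6), cursors c3@1 c1@4 c2@6, authorship ......
After op 4 (insert('j')): buffer="yjwtxjaij" (len 9), cursors c3@2 c1@6 c2@9, authorship .3...1..2
After op 5 (move_right): buffer="yjwtxjaij" (len 9), cursors c3@3 c1@7 c2@9, authorship .3...1..2
After op 6 (insert('w')): buffer="yjwwtxjawijw" (len 12), cursors c3@4 c1@9 c2@12, authorship .3.3..1.1.22
After op 7 (add_cursor(6)): buffer="yjwwtxjawijw" (len 12), cursors c3@4 c4@6 c1@9 c2@12, authorship .3.3..1.1.22

Answer: 9 12 4 6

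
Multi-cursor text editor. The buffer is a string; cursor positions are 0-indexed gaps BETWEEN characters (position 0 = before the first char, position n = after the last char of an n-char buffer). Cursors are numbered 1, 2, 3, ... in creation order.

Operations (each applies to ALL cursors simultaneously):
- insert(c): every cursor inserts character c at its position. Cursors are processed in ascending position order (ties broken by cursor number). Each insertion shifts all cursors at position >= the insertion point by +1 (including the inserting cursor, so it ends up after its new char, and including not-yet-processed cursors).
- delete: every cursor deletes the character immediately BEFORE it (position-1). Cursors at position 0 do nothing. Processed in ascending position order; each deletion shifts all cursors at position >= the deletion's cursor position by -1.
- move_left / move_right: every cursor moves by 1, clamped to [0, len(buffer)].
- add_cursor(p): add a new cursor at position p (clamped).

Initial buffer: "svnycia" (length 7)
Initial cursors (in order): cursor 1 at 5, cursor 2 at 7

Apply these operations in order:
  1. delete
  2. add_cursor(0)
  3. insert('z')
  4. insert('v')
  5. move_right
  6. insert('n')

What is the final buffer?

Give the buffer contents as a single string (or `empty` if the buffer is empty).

After op 1 (delete): buffer="svnyi" (len 5), cursors c1@4 c2@5, authorship .....
After op 2 (add_cursor(0)): buffer="svnyi" (len 5), cursors c3@0 c1@4 c2@5, authorship .....
After op 3 (insert('z')): buffer="zsvnyziz" (len 8), cursors c3@1 c1@6 c2@8, authorship 3....1.2
After op 4 (insert('v')): buffer="zvsvnyzvizv" (len 11), cursors c3@2 c1@8 c2@11, authorship 33....11.22
After op 5 (move_right): buffer="zvsvnyzvizv" (len 11), cursors c3@3 c1@9 c2@11, authorship 33....11.22
After op 6 (insert('n')): buffer="zvsnvnyzvinzvn" (len 14), cursors c3@4 c1@11 c2@14, authorship 33.3...11.1222

Answer: zvsnvnyzvinzvn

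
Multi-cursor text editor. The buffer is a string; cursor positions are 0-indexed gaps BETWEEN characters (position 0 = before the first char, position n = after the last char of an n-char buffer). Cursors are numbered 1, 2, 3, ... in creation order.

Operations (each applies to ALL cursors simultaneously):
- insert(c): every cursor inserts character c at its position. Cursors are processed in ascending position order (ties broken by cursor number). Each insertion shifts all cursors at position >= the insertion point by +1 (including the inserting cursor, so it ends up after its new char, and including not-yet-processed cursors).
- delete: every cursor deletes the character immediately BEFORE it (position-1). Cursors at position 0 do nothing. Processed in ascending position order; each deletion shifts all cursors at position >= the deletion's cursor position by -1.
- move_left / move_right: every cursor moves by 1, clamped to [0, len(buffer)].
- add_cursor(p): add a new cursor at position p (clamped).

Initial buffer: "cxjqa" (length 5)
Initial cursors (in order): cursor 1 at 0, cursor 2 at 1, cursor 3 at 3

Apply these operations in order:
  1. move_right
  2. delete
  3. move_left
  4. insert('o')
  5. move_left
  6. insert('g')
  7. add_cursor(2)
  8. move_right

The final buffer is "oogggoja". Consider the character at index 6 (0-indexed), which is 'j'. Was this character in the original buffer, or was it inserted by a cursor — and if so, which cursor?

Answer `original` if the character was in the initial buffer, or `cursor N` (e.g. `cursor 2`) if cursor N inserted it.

Answer: original

Derivation:
After op 1 (move_right): buffer="cxjqa" (len 5), cursors c1@1 c2@2 c3@4, authorship .....
After op 2 (delete): buffer="ja" (len 2), cursors c1@0 c2@0 c3@1, authorship ..
After op 3 (move_left): buffer="ja" (len 2), cursors c1@0 c2@0 c3@0, authorship ..
After op 4 (insert('o')): buffer="oooja" (len 5), cursors c1@3 c2@3 c3@3, authorship 123..
After op 5 (move_left): buffer="oooja" (len 5), cursors c1@2 c2@2 c3@2, authorship 123..
After op 6 (insert('g')): buffer="oogggoja" (len 8), cursors c1@5 c2@5 c3@5, authorship 121233..
After op 7 (add_cursor(2)): buffer="oogggoja" (len 8), cursors c4@2 c1@5 c2@5 c3@5, authorship 121233..
After op 8 (move_right): buffer="oogggoja" (len 8), cursors c4@3 c1@6 c2@6 c3@6, authorship 121233..
Authorship (.=original, N=cursor N): 1 2 1 2 3 3 . .
Index 6: author = original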